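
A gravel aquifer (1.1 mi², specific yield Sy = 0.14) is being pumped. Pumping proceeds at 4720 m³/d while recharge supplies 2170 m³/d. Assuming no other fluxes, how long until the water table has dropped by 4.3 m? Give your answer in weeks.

A = 1.1 mi² = 2.849 × 10^6 m²
ΔV = Sy × A × Δh = 0.14 × 2.849 × 10^6 × 4.3 = 1.715 × 10^6 m³
Net withdrawal = 4720 − 2170 = 2550 m³/d
t = ΔV / Q = 1.715 × 10^6 m³ / 2550 m³/d = 672.6 d
t = 672.6 d ≈ 96.08 weeks

t ≈ 96.1 weeks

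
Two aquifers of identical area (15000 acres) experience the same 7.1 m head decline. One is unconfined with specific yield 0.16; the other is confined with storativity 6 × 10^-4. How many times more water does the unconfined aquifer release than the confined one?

A = 15000 acres = 6.07 × 10^7 m²
Unconfined: ΔV_u = Sy × A × Δh = 0.16 × 6.07 × 10^7 × 7.1 = 6.896 × 10^7 m³
Confined: ΔV_c = S × A × Δh = 6 × 10^-4 × 6.07 × 10^7 × 7.1 = 2.586 × 10^5 m³
Ratio = ΔV_u / ΔV_c = Sy / S = 0.16 / 6 × 10^-4 = 266.7

ΔV_u / ΔV_c ≈ 267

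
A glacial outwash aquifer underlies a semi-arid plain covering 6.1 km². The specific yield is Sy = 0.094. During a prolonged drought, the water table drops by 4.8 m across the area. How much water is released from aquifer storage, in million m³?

ΔV ≈ 2.75 million m³

A = 6.1 km² = 6.1 × 10^6 m²
ΔV = Sy × A × Δh = 0.094 × 6.1 × 10^6 m² × 4.8 m = 2.752 × 10^6 m³
ΔV = 2.752 × 10^6 m³ = 2.752 million m³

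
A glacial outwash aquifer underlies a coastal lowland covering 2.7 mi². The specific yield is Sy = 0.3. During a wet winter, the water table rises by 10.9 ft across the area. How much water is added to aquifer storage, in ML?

ΔV ≈ 6970 ML

A = 2.7 mi² = 6.993 × 10^6 m²
Δh = 10.9 ft = 3.322 m
ΔV = Sy × A × Δh = 0.3 × 6.993 × 10^6 m² × 3.322 m = 6.97 × 10^6 m³
ΔV = 6.97 × 10^6 m³ = 6970 ML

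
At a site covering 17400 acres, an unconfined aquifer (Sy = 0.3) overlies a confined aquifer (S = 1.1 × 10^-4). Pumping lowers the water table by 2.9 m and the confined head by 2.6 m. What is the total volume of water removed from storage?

A = 17400 acres = 7.042 × 10^7 m²
Unconfined: ΔV_u = Sy × A × Δh_u = 0.3 × 7.042 × 10^7 × 2.9 = 6.126 × 10^7 m³
Confined: ΔV_c = S × A × Δh_c = 1.1 × 10^-4 × 7.042 × 10^7 × 2.6 = 20140 m³
Total ΔV = 6.126 × 10^7 + 20140 = 6.128 × 10^7 m³

ΔV ≈ 6.13 × 10^7 m³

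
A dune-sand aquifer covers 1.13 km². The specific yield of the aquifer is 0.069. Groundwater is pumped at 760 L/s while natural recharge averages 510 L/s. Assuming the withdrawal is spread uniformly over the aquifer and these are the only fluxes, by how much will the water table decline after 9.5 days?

A = 1.13 km² = 1.13 × 10^6 m²
Net abstraction = 760 − 510 = 250 L/s
Q_net = 250 L/s = 21600 m³/d
ΔV = Q × t = 21600 m³/d × 9.5 d = 2.052 × 10^5 m³
Δh = ΔV / (Sy × A) = 2.052 × 10^5 / (0.069 × 1.13 × 10^6) = 2.632 m

Δh ≈ 2.63 m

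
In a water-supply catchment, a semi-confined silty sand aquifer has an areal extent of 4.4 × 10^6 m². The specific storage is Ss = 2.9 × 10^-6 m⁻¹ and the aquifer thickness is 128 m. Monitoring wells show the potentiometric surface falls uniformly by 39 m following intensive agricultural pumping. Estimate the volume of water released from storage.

S = Ss × b = 2.9 × 10^-6 m⁻¹ × 128 m = 3.712 × 10^-4
ΔV = S × A × Δh = 3.712 × 10^-4 × 4.4 × 10^6 m² × 39 m = 63700 m³

ΔV ≈ 63700 m³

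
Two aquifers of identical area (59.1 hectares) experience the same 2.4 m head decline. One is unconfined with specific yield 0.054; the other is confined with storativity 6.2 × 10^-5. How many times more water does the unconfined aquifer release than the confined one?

A = 59.1 hectares = 5.91 × 10^5 m²
Unconfined: ΔV_u = Sy × A × Δh = 0.054 × 5.91 × 10^5 × 2.4 = 76590 m³
Confined: ΔV_c = S × A × Δh = 6.2 × 10^-5 × 5.91 × 10^5 × 2.4 = 87.94 m³
Ratio = ΔV_u / ΔV_c = Sy / S = 0.054 / 6.2 × 10^-5 = 871

ΔV_u / ΔV_c ≈ 871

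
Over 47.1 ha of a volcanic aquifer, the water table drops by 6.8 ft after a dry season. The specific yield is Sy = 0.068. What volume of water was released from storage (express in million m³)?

A = 47.1 ha = 4.71 × 10^5 m²
Δh = 6.8 ft = 2.073 m
ΔV = Sy × A × Δh = 0.068 × 4.71 × 10^5 m² × 2.073 m = 66380 m³
ΔV = 66380 m³ = 0.06638 million m³

ΔV ≈ 0.0664 million m³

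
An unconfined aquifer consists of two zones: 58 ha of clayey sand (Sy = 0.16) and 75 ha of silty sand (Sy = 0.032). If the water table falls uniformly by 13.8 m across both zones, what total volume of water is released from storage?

ΔV ≈ 1.61 × 10^6 m³

A₁ = 58 ha = 5.8 × 10^5 m²; A₂ = 75 ha = 7.5 × 10^5 m²
ΔV₁ = 0.16 × 5.8 × 10^5 × 13.8 = 1.281 × 10^6 m³
ΔV₂ = 0.032 × 7.5 × 10^5 × 13.8 = 3.312 × 10^5 m³
ΔV = ΔV₁ + ΔV₂ = 1.612 × 10^6 m³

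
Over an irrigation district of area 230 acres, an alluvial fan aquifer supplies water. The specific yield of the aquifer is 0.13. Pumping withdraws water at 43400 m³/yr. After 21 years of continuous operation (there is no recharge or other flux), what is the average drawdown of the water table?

A = 230 acres = 9.308 × 10^5 m²
Q = 43400 m³/yr = 118.9 m³/d
t = 21 years = 7665 d
ΔV = Q × t = 118.9 m³/d × 7665 d = 9.114 × 10^5 m³
Δh = ΔV / (Sy × A) = 9.114 × 10^5 / (0.13 × 9.308 × 10^5) = 7.532 m

Δh ≈ 7.53 m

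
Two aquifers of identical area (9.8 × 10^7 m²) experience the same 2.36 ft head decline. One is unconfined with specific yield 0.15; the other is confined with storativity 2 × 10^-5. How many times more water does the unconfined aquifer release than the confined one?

ΔV_u / ΔV_c ≈ 7500

Δh = 2.36 ft = 0.7193 m
Unconfined: ΔV_u = Sy × A × Δh = 0.15 × 9.8 × 10^7 × 0.7193 = 1.057 × 10^7 m³
Confined: ΔV_c = S × A × Δh = 2 × 10^-5 × 9.8 × 10^7 × 0.7193 = 1410 m³
Ratio = ΔV_u / ΔV_c = Sy / S = 0.15 / 2 × 10^-5 = 7500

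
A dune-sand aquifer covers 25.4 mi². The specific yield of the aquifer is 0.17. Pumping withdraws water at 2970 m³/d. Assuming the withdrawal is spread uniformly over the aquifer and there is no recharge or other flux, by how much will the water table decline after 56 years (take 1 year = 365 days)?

A = 25.4 mi² = 6.579 × 10^7 m²
t = 56 years = 20440 d
ΔV = Q × t = 2970 m³/d × 20440 d = 6.071 × 10^7 m³
Δh = ΔV / (Sy × A) = 6.071 × 10^7 / (0.17 × 6.579 × 10^7) = 5.428 m

Δh ≈ 5.43 m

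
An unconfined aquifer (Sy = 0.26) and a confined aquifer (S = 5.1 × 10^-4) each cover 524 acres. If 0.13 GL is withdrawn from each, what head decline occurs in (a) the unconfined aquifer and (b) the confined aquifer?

A = 524 acres = 2.121 × 10^6 m²
ΔV = 0.13 GL = 1.3 × 10^5 m³
Unconfined: Δh_u = ΔV/(Sy·A) = 1.3 × 10^5/(0.26 × 2.121 × 10^6) = 0.2358 m
Confined: Δh_c = ΔV/(S·A) = 1.3 × 10^5/(5.1 × 10^-4 × 2.121 × 10^6) = 120.2 m

Δh_u ≈ 0.236 m; Δh_c ≈ 120 m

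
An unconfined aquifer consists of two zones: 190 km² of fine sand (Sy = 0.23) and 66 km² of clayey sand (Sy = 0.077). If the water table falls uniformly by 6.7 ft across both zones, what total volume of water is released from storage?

A₁ = 190 km² = 1.9 × 10^8 m²; A₂ = 66 km² = 6.6 × 10^7 m²
Δh = 6.7 ft = 2.042 m
ΔV₁ = 0.23 × 1.9 × 10^8 × 2.042 = 8.924 × 10^7 m³
ΔV₂ = 0.077 × 6.6 × 10^7 × 2.042 = 1.038 × 10^7 m³
ΔV = ΔV₁ + ΔV₂ = 9.962 × 10^7 m³

ΔV ≈ 9.96 × 10^7 m³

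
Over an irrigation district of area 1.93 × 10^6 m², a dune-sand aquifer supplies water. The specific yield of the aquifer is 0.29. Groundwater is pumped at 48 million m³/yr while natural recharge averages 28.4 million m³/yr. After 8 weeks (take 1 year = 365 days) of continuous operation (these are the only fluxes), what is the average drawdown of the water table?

Net abstraction = 48 − 28.4 = 19.6 million m³/yr
Q_net = 19.6 million m³/yr = 53700 m³/d
t = 8 weeks = 56 d
ΔV = Q × t = 53700 m³/d × 56 d = 3.007 × 10^6 m³
Δh = ΔV / (Sy × A) = 3.007 × 10^6 / (0.29 × 1.93 × 10^6) = 5.373 m

Δh ≈ 5.37 m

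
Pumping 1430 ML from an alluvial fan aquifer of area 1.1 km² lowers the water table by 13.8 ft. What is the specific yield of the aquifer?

Sy ≈ 0.31

A = 1.1 km² = 1.1 × 10^6 m²
Δh = 13.8 ft = 4.206 m
ΔV = 1430 ML = 1.43 × 10^6 m³
Sy = ΔV / (A × Δh) = 1.43 × 10^6 m³ / (1.1 × 10^6 m² × 4.206 m) = 0.3091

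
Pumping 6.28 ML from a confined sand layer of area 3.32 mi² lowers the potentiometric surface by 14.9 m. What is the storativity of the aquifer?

A = 3.32 mi² = 8.599 × 10^6 m²
ΔV = 6.28 ML = 6280 m³
S = ΔV / (A × Δh) = 6280 m³ / (8.599 × 10^6 m² × 14.9 m) = 4.902 × 10^-5

S ≈ 4.9 × 10^-5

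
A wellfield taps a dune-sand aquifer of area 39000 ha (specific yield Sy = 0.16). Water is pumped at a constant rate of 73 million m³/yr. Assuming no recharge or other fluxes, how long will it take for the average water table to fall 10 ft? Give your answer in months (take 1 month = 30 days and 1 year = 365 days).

A = 39000 ha = 3.9 × 10^8 m²
Δh = 10 ft = 3.048 m
ΔV = Sy × A × Δh = 0.16 × 3.9 × 10^8 × 3.048 = 1.902 × 10^8 m³
Q = 73 million m³/yr = 2 × 10^5 m³/d
t = ΔV / Q = 1.902 × 10^8 m³ / 2 × 10^5 m³/d = 951 d
t = 951 d ≈ 31.7 months

t ≈ 31.7 months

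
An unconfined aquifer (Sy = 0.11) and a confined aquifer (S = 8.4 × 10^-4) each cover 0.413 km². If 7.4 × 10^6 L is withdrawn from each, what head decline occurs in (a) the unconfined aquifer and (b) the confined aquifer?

Δh_u ≈ 0.163 m; Δh_c ≈ 21.3 m

A = 0.413 km² = 4.13 × 10^5 m²
ΔV = 7.4 × 10^6 L = 7400 m³
Unconfined: Δh_u = ΔV/(Sy·A) = 7400/(0.11 × 4.13 × 10^5) = 0.1629 m
Confined: Δh_c = ΔV/(S·A) = 7400/(8.4 × 10^-4 × 4.13 × 10^5) = 21.33 m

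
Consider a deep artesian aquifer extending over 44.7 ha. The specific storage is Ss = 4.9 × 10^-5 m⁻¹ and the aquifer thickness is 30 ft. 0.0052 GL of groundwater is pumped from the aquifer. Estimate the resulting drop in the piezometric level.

Δh ≈ 26 m

b = 30 ft = 9.144 m
S = Ss × b = 4.9 × 10^-5 m⁻¹ × 9.144 m = 4.481 × 10^-4
A = 44.7 ha = 4.47 × 10^5 m²
ΔV = 0.0052 GL = 5200 m³
Δh = ΔV / (S × A) = 5200 m³ / (4.481 × 10^-4 × 4.47 × 10^5 m²) = 25.96 m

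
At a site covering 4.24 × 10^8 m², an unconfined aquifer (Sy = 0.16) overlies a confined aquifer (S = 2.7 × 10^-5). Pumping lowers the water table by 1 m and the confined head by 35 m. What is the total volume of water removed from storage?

ΔV ≈ 6.82 × 10^7 m³

Unconfined: ΔV_u = Sy × A × Δh_u = 0.16 × 4.24 × 10^8 × 1 = 6.784 × 10^7 m³
Confined: ΔV_c = S × A × Δh_c = 2.7 × 10^-5 × 4.24 × 10^8 × 35 = 4.007 × 10^5 m³
Total ΔV = 6.784 × 10^7 + 4.007 × 10^5 = 6.824 × 10^7 m³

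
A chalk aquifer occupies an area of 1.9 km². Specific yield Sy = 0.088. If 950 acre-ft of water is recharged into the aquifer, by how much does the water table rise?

Δh ≈ 7.01 m

A = 1.9 km² = 1.9 × 10^6 m²
ΔV = 950 acre-ft = 1.172 × 10^6 m³
Δh = ΔV / (Sy × A) = 1.172 × 10^6 m³ / (0.088 × 1.9 × 10^6 m²) = 7.008 m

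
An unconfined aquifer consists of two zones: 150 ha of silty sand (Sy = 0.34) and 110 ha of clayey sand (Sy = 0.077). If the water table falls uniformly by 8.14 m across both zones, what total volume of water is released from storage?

ΔV ≈ 4.84 × 10^6 m³

A₁ = 150 ha = 1.5 × 10^6 m²; A₂ = 110 ha = 1.1 × 10^6 m²
ΔV₁ = 0.34 × 1.5 × 10^6 × 8.14 = 4.151 × 10^6 m³
ΔV₂ = 0.077 × 1.1 × 10^6 × 8.14 = 6.895 × 10^5 m³
ΔV = ΔV₁ + ΔV₂ = 4.841 × 10^6 m³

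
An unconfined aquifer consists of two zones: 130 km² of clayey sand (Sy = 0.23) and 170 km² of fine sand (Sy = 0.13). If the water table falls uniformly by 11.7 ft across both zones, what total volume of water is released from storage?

A₁ = 130 km² = 1.3 × 10^8 m²; A₂ = 170 km² = 1.7 × 10^8 m²
Δh = 11.7 ft = 3.566 m
ΔV₁ = 0.23 × 1.3 × 10^8 × 3.566 = 1.066 × 10^8 m³
ΔV₂ = 0.13 × 1.7 × 10^8 × 3.566 = 7.881 × 10^7 m³
ΔV = ΔV₁ + ΔV₂ = 1.854 × 10^8 m³

ΔV ≈ 1.85 × 10^8 m³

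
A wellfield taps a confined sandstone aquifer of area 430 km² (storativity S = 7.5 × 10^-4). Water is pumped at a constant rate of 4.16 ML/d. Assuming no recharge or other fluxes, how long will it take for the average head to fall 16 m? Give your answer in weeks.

t ≈ 177 weeks

A = 430 km² = 4.3 × 10^8 m²
ΔV = S × A × Δh = 7.5 × 10^-4 × 4.3 × 10^8 × 16 = 5.16 × 10^6 m³
Q = 4.16 ML/d = 4160 m³/d
t = ΔV / Q = 5.16 × 10^6 m³ / 4160 m³/d = 1240 d
t = 1240 d ≈ 177.2 weeks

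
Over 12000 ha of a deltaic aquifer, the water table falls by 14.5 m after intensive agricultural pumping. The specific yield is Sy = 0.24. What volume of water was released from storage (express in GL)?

ΔV ≈ 418 GL

A = 12000 ha = 1.2 × 10^8 m²
ΔV = Sy × A × Δh = 0.24 × 1.2 × 10^8 m² × 14.5 m = 4.176 × 10^8 m³
ΔV = 4.176 × 10^8 m³ = 417.6 GL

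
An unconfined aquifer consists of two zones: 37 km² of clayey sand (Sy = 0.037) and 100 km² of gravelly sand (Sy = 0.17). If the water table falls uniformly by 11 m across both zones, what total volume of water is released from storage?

A₁ = 37 km² = 3.7 × 10^7 m²; A₂ = 100 km² = 1 × 10^8 m²
ΔV₁ = 0.037 × 3.7 × 10^7 × 11 = 1.506 × 10^7 m³
ΔV₂ = 0.17 × 1 × 10^8 × 11 = 1.87 × 10^8 m³
ΔV = ΔV₁ + ΔV₂ = 2.021 × 10^8 m³

ΔV ≈ 2.02 × 10^8 m³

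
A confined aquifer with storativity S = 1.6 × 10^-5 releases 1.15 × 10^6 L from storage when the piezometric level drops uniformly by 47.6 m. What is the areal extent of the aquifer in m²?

ΔV = 1.15 × 10^6 L = 1150 m³
A = ΔV / (S × Δh) = 1150 / (1.6 × 10^-5 × 47.6) = 1.51 × 10^6 m²

A ≈ 1.51 × 10^6 m²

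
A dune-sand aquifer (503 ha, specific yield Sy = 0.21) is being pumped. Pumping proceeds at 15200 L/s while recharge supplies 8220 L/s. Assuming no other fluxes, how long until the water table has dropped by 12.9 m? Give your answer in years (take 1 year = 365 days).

t ≈ 0.0619 years

A = 503 ha = 5.03 × 10^6 m²
ΔV = Sy × A × Δh = 0.21 × 5.03 × 10^6 × 12.9 = 1.363 × 10^7 m³
Net withdrawal = 15200 − 8220 = 6980 L/s = 6.031 × 10^5 m³/d
t = ΔV / Q = 1.363 × 10^7 m³ / 6.031 × 10^5 m³/d = 22.59 d
t = 22.59 d ≈ 0.0619 years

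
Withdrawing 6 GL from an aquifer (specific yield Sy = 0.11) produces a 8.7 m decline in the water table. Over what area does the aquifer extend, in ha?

ΔV = 6 GL = 6 × 10^6 m³
A = ΔV / (Sy × Δh) = 6 × 10^6 / (0.11 × 8.7) = 6.27 × 10^6 m²
A = 6.27 × 10^6 m² = 627 ha

A ≈ 627 ha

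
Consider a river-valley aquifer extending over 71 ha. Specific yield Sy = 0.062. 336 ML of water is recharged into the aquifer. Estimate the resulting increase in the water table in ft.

Δh ≈ 25 ft

A = 71 ha = 7.1 × 10^5 m²
ΔV = 336 ML = 3.36 × 10^5 m³
Δh = ΔV / (Sy × A) = 3.36 × 10^5 m³ / (0.062 × 7.1 × 10^5 m²) = 7.633 m
Δh = 7.633 m = 25.04 ft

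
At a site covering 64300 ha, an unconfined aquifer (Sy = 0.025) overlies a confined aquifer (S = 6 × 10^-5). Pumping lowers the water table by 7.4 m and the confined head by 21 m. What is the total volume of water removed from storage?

A = 64300 ha = 6.43 × 10^8 m²
Unconfined: ΔV_u = Sy × A × Δh_u = 0.025 × 6.43 × 10^8 × 7.4 = 1.19 × 10^8 m³
Confined: ΔV_c = S × A × Δh_c = 6 × 10^-5 × 6.43 × 10^8 × 21 = 8.102 × 10^5 m³
Total ΔV = 1.19 × 10^8 + 8.102 × 10^5 = 1.198 × 10^8 m³

ΔV ≈ 1.2 × 10^8 m³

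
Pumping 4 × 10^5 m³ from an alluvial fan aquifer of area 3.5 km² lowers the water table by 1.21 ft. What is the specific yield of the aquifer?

Sy ≈ 0.31

A = 3.5 km² = 3.5 × 10^6 m²
Δh = 1.21 ft = 0.3688 m
Sy = ΔV / (A × Δh) = 4 × 10^5 m³ / (3.5 × 10^6 m² × 0.3688 m) = 0.3099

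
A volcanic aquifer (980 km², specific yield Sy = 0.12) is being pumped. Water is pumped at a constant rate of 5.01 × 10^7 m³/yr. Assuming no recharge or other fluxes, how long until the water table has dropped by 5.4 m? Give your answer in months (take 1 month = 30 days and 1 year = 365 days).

A = 980 km² = 9.8 × 10^8 m²
ΔV = Sy × A × Δh = 0.12 × 9.8 × 10^8 × 5.4 = 6.35 × 10^8 m³
Q = 5.01 × 10^7 m³/yr = 1.373 × 10^5 m³/d
t = ΔV / Q = 6.35 × 10^8 m³ / 1.373 × 10^5 m³/d = 4627 d
t = 4627 d ≈ 154.2 months

t ≈ 154 months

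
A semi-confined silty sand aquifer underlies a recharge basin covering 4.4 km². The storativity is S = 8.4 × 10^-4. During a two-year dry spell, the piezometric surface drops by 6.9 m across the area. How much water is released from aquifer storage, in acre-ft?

A = 4.4 km² = 4.4 × 10^6 m²
ΔV = S × A × Δh = 8.4 × 10^-4 × 4.4 × 10^6 m² × 6.9 m = 25500 m³
ΔV = 25500 m³ = 20.68 acre-ft

ΔV ≈ 20.7 acre-ft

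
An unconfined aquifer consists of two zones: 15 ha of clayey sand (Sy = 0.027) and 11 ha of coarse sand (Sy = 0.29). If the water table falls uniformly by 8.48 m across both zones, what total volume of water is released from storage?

A₁ = 15 ha = 1.5 × 10^5 m²; A₂ = 11 ha = 1.1 × 10^5 m²
ΔV₁ = 0.027 × 1.5 × 10^5 × 8.48 = 34340 m³
ΔV₂ = 0.29 × 1.1 × 10^5 × 8.48 = 2.705 × 10^5 m³
ΔV = ΔV₁ + ΔV₂ = 3.049 × 10^5 m³

ΔV ≈ 3.05 × 10^5 m³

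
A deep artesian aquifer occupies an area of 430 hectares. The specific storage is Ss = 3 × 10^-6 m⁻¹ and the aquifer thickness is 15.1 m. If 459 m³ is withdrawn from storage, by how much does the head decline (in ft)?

Δh ≈ 7.73 ft

S = Ss × b = 3 × 10^-6 m⁻¹ × 15.1 m = 4.53 × 10^-5
A = 430 hectares = 4.3 × 10^6 m²
Δh = ΔV / (S × A) = 459 m³ / (4.53 × 10^-5 × 4.3 × 10^6 m²) = 2.356 m
Δh = 2.356 m = 7.731 ft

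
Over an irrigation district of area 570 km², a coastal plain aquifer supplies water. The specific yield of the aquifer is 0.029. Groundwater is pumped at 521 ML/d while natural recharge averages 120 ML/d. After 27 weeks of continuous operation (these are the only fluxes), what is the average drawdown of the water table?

Δh ≈ 4.58 m

A = 570 km² = 5.7 × 10^8 m²
Net abstraction = 521 − 120 = 401 ML/d
Q_net = 401 ML/d = 4.01 × 10^5 m³/d
t = 27 weeks = 189 d
ΔV = Q × t = 4.01 × 10^5 m³/d × 189 d = 7.579 × 10^7 m³
Δh = ΔV / (Sy × A) = 7.579 × 10^7 / (0.029 × 5.7 × 10^8) = 4.585 m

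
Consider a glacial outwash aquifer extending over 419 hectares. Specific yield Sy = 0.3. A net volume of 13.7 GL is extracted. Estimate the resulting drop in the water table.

Δh ≈ 10.9 m

A = 419 hectares = 4.19 × 10^6 m²
ΔV = 13.7 GL = 1.37 × 10^7 m³
Δh = ΔV / (Sy × A) = 1.37 × 10^7 m³ / (0.3 × 4.19 × 10^6 m²) = 10.9 m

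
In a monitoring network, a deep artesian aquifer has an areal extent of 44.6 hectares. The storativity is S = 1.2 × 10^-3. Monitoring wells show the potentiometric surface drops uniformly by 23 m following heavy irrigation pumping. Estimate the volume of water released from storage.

A = 44.6 hectares = 4.46 × 10^5 m²
ΔV = S × A × Δh = 0.0012 × 4.46 × 10^5 m² × 23 m = 12310 m³

ΔV ≈ 12300 m³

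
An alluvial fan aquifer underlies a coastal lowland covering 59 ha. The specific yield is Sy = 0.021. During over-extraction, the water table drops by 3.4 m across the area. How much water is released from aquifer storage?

ΔV ≈ 42100 m³

A = 59 ha = 5.9 × 10^5 m²
ΔV = Sy × A × Δh = 0.021 × 5.9 × 10^5 m² × 3.4 m = 42130 m³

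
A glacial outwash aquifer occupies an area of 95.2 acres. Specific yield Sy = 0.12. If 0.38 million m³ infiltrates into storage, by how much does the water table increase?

A = 95.2 acres = 3.853 × 10^5 m²
ΔV = 0.38 million m³ = 3.8 × 10^5 m³
Δh = ΔV / (Sy × A) = 3.8 × 10^5 m³ / (0.12 × 3.853 × 10^5 m²) = 8.22 m

Δh ≈ 8.22 m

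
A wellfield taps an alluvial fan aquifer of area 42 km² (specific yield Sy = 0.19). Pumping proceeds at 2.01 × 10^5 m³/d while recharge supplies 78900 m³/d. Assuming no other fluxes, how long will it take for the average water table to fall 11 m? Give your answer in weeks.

t ≈ 103 weeks

A = 42 km² = 4.2 × 10^7 m²
ΔV = Sy × A × Δh = 0.19 × 4.2 × 10^7 × 11 = 8.778 × 10^7 m³
Net withdrawal = 2.01 × 10^5 − 78900 = 1.221 × 10^5 m³/d
t = ΔV / Q = 8.778 × 10^7 m³ / 1.221 × 10^5 m³/d = 718.9 d
t = 718.9 d ≈ 102.7 weeks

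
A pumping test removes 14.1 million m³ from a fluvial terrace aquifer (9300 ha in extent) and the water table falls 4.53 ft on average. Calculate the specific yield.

A = 9300 ha = 9.3 × 10^7 m²
Δh = 4.53 ft = 1.381 m
ΔV = 14.1 million m³ = 1.41 × 10^7 m³
Sy = ΔV / (A × Δh) = 1.41 × 10^7 m³ / (9.3 × 10^7 m² × 1.381 m) = 0.1098

Sy ≈ 0.11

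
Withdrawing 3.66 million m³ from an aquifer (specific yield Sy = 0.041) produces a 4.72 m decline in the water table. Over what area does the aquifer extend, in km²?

A ≈ 18.9 km²

ΔV = 3.66 million m³ = 3.66 × 10^6 m³
A = ΔV / (Sy × Δh) = 3.66 × 10^6 / (0.041 × 4.72) = 1.891 × 10^7 m²
A = 1.891 × 10^7 m² = 18.91 km²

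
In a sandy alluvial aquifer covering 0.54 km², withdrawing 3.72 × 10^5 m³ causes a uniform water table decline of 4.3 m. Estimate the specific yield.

A = 0.54 km² = 5.4 × 10^5 m²
Sy = ΔV / (A × Δh) = 3.72 × 10^5 m³ / (5.4 × 10^5 m² × 4.3 m) = 0.1602

Sy ≈ 0.16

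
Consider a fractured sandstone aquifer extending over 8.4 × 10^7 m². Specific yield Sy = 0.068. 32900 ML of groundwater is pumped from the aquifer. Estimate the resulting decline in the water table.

ΔV = 32900 ML = 3.29 × 10^7 m³
Δh = ΔV / (Sy × A) = 3.29 × 10^7 m³ / (0.068 × 8.4 × 10^7 m²) = 5.76 m

Δh ≈ 5.76 m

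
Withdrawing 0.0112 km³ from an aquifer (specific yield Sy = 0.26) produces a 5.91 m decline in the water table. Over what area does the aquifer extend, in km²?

ΔV = 0.0112 km³ = 1.12 × 10^7 m³
A = ΔV / (Sy × Δh) = 1.12 × 10^7 / (0.26 × 5.91) = 7.289 × 10^6 m²
A = 7.289 × 10^6 m² = 7.289 km²

A ≈ 7.29 km²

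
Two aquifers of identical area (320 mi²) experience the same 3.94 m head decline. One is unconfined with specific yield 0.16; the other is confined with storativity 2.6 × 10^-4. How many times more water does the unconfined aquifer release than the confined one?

A = 320 mi² = 8.288 × 10^8 m²
Unconfined: ΔV_u = Sy × A × Δh = 0.16 × 8.288 × 10^8 × 3.94 = 5.225 × 10^8 m³
Confined: ΔV_c = S × A × Δh = 2.6 × 10^-4 × 8.288 × 10^8 × 3.94 = 8.49 × 10^5 m³
Ratio = ΔV_u / ΔV_c = Sy / S = 0.16 / 2.6 × 10^-4 = 615.4

ΔV_u / ΔV_c ≈ 615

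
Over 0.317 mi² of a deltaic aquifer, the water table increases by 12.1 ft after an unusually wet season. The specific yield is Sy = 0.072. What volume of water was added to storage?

ΔV ≈ 2.18 × 10^5 m³

A = 0.317 mi² = 8.21 × 10^5 m²
Δh = 12.1 ft = 3.688 m
ΔV = Sy × A × Δh = 0.072 × 8.21 × 10^5 m² × 3.688 m = 2.18 × 10^5 m³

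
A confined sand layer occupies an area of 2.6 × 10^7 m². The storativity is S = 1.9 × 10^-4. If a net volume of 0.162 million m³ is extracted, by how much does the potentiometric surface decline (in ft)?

Δh ≈ 108 ft

ΔV = 0.162 million m³ = 1.62 × 10^5 m³
Δh = ΔV / (S × A) = 1.62 × 10^5 m³ / (1.9 × 10^-4 × 2.6 × 10^7 m²) = 32.79 m
Δh = 32.79 m = 107.6 ft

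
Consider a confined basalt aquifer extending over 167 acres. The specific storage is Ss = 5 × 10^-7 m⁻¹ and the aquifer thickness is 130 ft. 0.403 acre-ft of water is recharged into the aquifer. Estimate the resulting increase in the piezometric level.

b = 130 ft = 39.62 m
S = Ss × b = 5 × 10^-7 m⁻¹ × 39.62 m = 1.981 × 10^-5
A = 167 acres = 6.758 × 10^5 m²
ΔV = 0.403 acre-ft = 497.1 m³
Δh = ΔV / (S × A) = 497.1 m³ / (1.981 × 10^-5 × 6.758 × 10^5 m²) = 37.13 m

Δh ≈ 37.1 m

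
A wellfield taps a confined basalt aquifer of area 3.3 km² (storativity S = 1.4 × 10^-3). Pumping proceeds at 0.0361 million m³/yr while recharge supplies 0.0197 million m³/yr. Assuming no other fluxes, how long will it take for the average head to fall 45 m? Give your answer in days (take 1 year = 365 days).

t ≈ 4630 days

A = 3.3 km² = 3.3 × 10^6 m²
ΔV = S × A × Δh = 0.0014 × 3.3 × 10^6 × 45 = 2.079 × 10^5 m³
Net withdrawal = 0.0361 − 0.0197 = 0.0164 million m³/yr = 44.93 m³/d
t = ΔV / Q = 2.079 × 10^5 m³ / 44.93 m³/d = 4627 d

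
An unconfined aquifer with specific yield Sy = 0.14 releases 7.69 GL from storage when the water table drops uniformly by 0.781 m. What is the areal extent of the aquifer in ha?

A ≈ 7030 ha

ΔV = 7.69 GL = 7.69 × 10^6 m³
A = ΔV / (Sy × Δh) = 7.69 × 10^6 / (0.14 × 0.781) = 7.033 × 10^7 m²
A = 7.033 × 10^7 m² = 7033 ha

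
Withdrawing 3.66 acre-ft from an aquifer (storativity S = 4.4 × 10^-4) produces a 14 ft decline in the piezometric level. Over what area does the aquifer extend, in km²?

Δh = 14 ft = 4.267 m
ΔV = 3.66 acre-ft = 4515 m³
A = ΔV / (S × Δh) = 4515 / (4.4 × 10^-4 × 4.267) = 2.404 × 10^6 m²
A = 2.404 × 10^6 m² = 2.404 km²

A ≈ 2.4 km²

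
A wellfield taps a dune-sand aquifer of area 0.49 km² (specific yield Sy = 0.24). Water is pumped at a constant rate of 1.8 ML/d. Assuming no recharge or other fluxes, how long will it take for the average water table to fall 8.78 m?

t ≈ 574 days

A = 0.49 km² = 4.9 × 10^5 m²
ΔV = Sy × A × Δh = 0.24 × 4.9 × 10^5 × 8.78 = 1.033 × 10^6 m³
Q = 1.8 ML/d = 1800 m³/d
t = ΔV / Q = 1.033 × 10^6 m³ / 1800 m³/d = 573.6 d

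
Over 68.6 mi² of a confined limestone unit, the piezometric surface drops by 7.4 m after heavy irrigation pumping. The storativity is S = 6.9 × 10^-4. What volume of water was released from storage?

ΔV ≈ 9.07 × 10^5 m³

A = 68.6 mi² = 1.777 × 10^8 m²
ΔV = S × A × Δh = 6.9 × 10^-4 × 1.777 × 10^8 m² × 7.4 m = 9.072 × 10^5 m³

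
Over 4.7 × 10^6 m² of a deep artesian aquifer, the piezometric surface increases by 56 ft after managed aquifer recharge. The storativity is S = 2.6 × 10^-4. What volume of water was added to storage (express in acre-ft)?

ΔV ≈ 16.9 acre-ft

Δh = 56 ft = 17.07 m
ΔV = S × A × Δh = 2.6 × 10^-4 × 4.7 × 10^6 m² × 17.07 m = 20860 m³
ΔV = 20860 m³ = 16.91 acre-ft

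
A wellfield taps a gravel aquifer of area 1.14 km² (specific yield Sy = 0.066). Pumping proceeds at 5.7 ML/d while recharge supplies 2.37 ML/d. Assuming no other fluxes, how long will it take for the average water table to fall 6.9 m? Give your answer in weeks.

A = 1.14 km² = 1.14 × 10^6 m²
ΔV = Sy × A × Δh = 0.066 × 1.14 × 10^6 × 6.9 = 5.192 × 10^5 m³
Net withdrawal = 5.7 − 2.37 = 3.33 ML/d = 3330 m³/d
t = ΔV / Q = 5.192 × 10^5 m³ / 3330 m³/d = 155.9 d
t = 155.9 d ≈ 22.27 weeks

t ≈ 22.3 weeks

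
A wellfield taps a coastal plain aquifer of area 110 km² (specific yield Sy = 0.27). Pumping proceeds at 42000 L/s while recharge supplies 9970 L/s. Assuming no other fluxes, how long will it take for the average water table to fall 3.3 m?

A = 110 km² = 1.1 × 10^8 m²
ΔV = Sy × A × Δh = 0.27 × 1.1 × 10^8 × 3.3 = 9.801 × 10^7 m³
Net withdrawal = 42000 − 9970 = 32030 L/s = 2.767 × 10^6 m³/d
t = ΔV / Q = 9.801 × 10^7 m³ / 2.767 × 10^6 m³/d = 35.42 d

t ≈ 35.4 days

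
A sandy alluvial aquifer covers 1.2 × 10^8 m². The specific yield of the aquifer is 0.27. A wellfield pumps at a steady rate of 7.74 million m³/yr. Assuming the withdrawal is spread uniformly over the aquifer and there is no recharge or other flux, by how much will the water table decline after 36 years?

Q = 7.74 million m³/yr = 21210 m³/d
t = 36 years = 13140 d
ΔV = Q × t = 21210 m³/d × 13140 d = 2.786 × 10^8 m³
Δh = ΔV / (Sy × A) = 2.786 × 10^8 / (0.27 × 1.2 × 10^8) = 8.6 m

Δh ≈ 8.6 m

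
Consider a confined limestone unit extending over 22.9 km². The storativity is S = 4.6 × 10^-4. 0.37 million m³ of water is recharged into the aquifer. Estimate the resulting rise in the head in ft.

Δh ≈ 115 ft

A = 22.9 km² = 2.29 × 10^7 m²
ΔV = 0.37 million m³ = 3.7 × 10^5 m³
Δh = ΔV / (S × A) = 3.7 × 10^5 m³ / (4.6 × 10^-4 × 2.29 × 10^7 m²) = 35.12 m
Δh = 35.12 m = 115.2 ft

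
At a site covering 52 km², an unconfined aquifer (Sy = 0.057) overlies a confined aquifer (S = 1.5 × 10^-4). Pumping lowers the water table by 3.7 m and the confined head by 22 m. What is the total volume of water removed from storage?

ΔV ≈ 1.11 × 10^7 m³

A = 52 km² = 5.2 × 10^7 m²
Unconfined: ΔV_u = Sy × A × Δh_u = 0.057 × 5.2 × 10^7 × 3.7 = 1.097 × 10^7 m³
Confined: ΔV_c = S × A × Δh_c = 1.5 × 10^-4 × 5.2 × 10^7 × 22 = 1.716 × 10^5 m³
Total ΔV = 1.097 × 10^7 + 1.716 × 10^5 = 1.114 × 10^7 m³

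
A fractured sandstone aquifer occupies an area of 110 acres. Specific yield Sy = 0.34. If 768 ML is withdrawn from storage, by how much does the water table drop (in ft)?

A = 110 acres = 4.452 × 10^5 m²
ΔV = 768 ML = 7.68 × 10^5 m³
Δh = ΔV / (Sy × A) = 7.68 × 10^5 m³ / (0.34 × 4.452 × 10^5 m²) = 5.074 m
Δh = 5.074 m = 16.65 ft

Δh ≈ 16.6 ft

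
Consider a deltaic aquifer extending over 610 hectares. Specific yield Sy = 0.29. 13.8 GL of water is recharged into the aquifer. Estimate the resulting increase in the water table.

Δh ≈ 7.8 m

A = 610 hectares = 6.1 × 10^6 m²
ΔV = 13.8 GL = 1.38 × 10^7 m³
Δh = ΔV / (Sy × A) = 1.38 × 10^7 m³ / (0.29 × 6.1 × 10^6 m²) = 7.801 m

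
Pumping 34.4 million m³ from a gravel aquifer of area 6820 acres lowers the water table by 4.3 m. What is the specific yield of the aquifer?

Sy ≈ 0.29

A = 6820 acres = 2.76 × 10^7 m²
ΔV = 34.4 million m³ = 3.44 × 10^7 m³
Sy = ΔV / (A × Δh) = 3.44 × 10^7 m³ / (2.76 × 10^7 m² × 4.3 m) = 0.2899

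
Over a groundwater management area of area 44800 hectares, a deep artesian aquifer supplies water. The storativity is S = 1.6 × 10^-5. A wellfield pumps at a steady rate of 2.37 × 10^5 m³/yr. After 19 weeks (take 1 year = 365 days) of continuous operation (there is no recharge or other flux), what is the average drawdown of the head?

A = 44800 hectares = 4.48 × 10^8 m²
Q = 2.37 × 10^5 m³/yr = 649.3 m³/d
t = 19 weeks = 133 d
ΔV = Q × t = 649.3 m³/d × 133 d = 86360 m³
Δh = ΔV / (S × A) = 86360 / (1.6 × 10^-5 × 4.48 × 10^8) = 12.05 m

Δh ≈ 12 m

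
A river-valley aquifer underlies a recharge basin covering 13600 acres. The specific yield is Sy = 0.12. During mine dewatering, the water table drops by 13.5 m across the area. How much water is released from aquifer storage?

ΔV ≈ 8.92 × 10^7 m³

A = 13600 acres = 5.504 × 10^7 m²
ΔV = Sy × A × Δh = 0.12 × 5.504 × 10^7 m² × 13.5 m = 8.916 × 10^7 m³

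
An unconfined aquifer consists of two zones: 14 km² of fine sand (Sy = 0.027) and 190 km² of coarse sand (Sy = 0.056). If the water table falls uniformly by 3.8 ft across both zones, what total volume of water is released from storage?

ΔV ≈ 1.28 × 10^7 m³

A₁ = 14 km² = 1.4 × 10^7 m²; A₂ = 190 km² = 1.9 × 10^8 m²
Δh = 3.8 ft = 1.158 m
ΔV₁ = 0.027 × 1.4 × 10^7 × 1.158 = 4.378 × 10^5 m³
ΔV₂ = 0.056 × 1.9 × 10^8 × 1.158 = 1.232 × 10^7 m³
ΔV = ΔV₁ + ΔV₂ = 1.276 × 10^7 m³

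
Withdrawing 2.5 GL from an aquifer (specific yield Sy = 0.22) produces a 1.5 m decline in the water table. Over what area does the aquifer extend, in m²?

A ≈ 7.58 × 10^6 m²

ΔV = 2.5 GL = 2.5 × 10^6 m³
A = ΔV / (Sy × Δh) = 2.5 × 10^6 / (0.22 × 1.5) = 7.576 × 10^6 m²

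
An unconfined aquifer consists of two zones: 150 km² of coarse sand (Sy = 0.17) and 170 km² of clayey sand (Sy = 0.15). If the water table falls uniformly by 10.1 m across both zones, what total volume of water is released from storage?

A₁ = 150 km² = 1.5 × 10^8 m²; A₂ = 170 km² = 1.7 × 10^8 m²
ΔV₁ = 0.17 × 1.5 × 10^8 × 10.1 = 2.575 × 10^8 m³
ΔV₂ = 0.15 × 1.7 × 10^8 × 10.1 = 2.575 × 10^8 m³
ΔV = ΔV₁ + ΔV₂ = 5.151 × 10^8 m³

ΔV ≈ 5.15 × 10^8 m³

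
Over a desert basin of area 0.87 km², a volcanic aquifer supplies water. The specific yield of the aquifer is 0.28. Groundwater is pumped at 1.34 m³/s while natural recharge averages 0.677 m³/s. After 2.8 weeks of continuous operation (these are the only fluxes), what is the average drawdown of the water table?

A = 0.87 km² = 8.7 × 10^5 m²
Net abstraction = 1.34 − 0.677 = 0.663 m³/s
Q_net = 0.663 m³/s = 57280 m³/d
t = 2.8 weeks = 19.6 d
ΔV = Q × t = 57280 m³/d × 19.6 d = 1.123 × 10^6 m³
Δh = ΔV / (Sy × A) = 1.123 × 10^6 / (0.28 × 8.7 × 10^5) = 4.609 m

Δh ≈ 4.61 m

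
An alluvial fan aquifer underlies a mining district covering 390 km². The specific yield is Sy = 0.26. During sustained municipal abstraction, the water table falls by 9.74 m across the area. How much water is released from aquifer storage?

ΔV ≈ 9.88 × 10^8 m³

A = 390 km² = 3.9 × 10^8 m²
ΔV = Sy × A × Δh = 0.26 × 3.9 × 10^8 m² × 9.74 m = 9.876 × 10^8 m³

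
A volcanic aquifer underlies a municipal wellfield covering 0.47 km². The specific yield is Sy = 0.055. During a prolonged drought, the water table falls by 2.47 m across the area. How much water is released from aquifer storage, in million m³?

A = 0.47 km² = 4.7 × 10^5 m²
ΔV = Sy × A × Δh = 0.055 × 4.7 × 10^5 m² × 2.47 m = 63850 m³
ΔV = 63850 m³ = 0.06385 million m³

ΔV ≈ 0.0638 million m³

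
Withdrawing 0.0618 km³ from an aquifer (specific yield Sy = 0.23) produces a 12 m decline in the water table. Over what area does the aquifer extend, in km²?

A ≈ 22.4 km²

ΔV = 0.0618 km³ = 6.18 × 10^7 m³
A = ΔV / (Sy × Δh) = 6.18 × 10^7 / (0.23 × 12) = 2.239 × 10^7 m²
A = 2.239 × 10^7 m² = 22.39 km²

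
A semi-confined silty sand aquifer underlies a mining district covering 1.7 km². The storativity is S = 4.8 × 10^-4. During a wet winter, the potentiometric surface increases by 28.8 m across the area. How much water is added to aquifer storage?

A = 1.7 km² = 1.7 × 10^6 m²
ΔV = S × A × Δh = 4.8 × 10^-4 × 1.7 × 10^6 m² × 28.8 m = 23500 m³

ΔV ≈ 23500 m³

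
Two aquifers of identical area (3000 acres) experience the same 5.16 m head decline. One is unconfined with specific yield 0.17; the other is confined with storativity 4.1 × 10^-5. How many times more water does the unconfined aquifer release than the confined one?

A = 3000 acres = 1.214 × 10^7 m²
Unconfined: ΔV_u = Sy × A × Δh = 0.17 × 1.214 × 10^7 × 5.16 = 1.065 × 10^7 m³
Confined: ΔV_c = S × A × Δh = 4.1 × 10^-5 × 1.214 × 10^7 × 5.16 = 2568 m³
Ratio = ΔV_u / ΔV_c = Sy / S = 0.17 / 4.1 × 10^-5 = 4146

ΔV_u / ΔV_c ≈ 4150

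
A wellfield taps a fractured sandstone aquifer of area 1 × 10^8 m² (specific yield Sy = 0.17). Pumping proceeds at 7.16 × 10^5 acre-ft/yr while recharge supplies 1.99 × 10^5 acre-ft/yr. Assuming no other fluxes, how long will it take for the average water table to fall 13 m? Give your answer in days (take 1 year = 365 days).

ΔV = Sy × A × Δh = 0.17 × 1 × 10^8 × 13 = 2.21 × 10^8 m³
Net withdrawal = 7.16 × 10^5 − 1.99 × 10^5 = 5.17 × 10^5 acre-ft/yr = 1.747 × 10^6 m³/d
t = ΔV / Q = 2.21 × 10^8 m³ / 1.747 × 10^6 m³/d = 126.5 d

t ≈ 126 days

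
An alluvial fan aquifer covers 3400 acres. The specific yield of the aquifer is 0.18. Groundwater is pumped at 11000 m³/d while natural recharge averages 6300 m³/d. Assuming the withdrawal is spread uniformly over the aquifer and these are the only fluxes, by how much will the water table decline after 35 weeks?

A = 3400 acres = 1.376 × 10^7 m²
Net abstraction = 11000 − 6300 = 4700 m³/d
t = 35 weeks = 245 d
ΔV = Q × t = 4700 m³/d × 245 d = 1.151 × 10^6 m³
Δh = ΔV / (Sy × A) = 1.151 × 10^6 / (0.18 × 1.376 × 10^7) = 0.4649 m

Δh ≈ 0.465 m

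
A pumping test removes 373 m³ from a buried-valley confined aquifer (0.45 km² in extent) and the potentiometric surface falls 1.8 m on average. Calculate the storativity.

S ≈ 4.6 × 10^-4

A = 0.45 km² = 4.5 × 10^5 m²
S = ΔV / (A × Δh) = 373 m³ / (4.5 × 10^5 m² × 1.8 m) = 4.605 × 10^-4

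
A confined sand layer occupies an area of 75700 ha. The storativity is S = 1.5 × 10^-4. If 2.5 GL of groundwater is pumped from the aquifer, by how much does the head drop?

A = 75700 ha = 7.57 × 10^8 m²
ΔV = 2.5 GL = 2.5 × 10^6 m³
Δh = ΔV / (S × A) = 2.5 × 10^6 m³ / (1.5 × 10^-4 × 7.57 × 10^8 m²) = 22.02 m

Δh ≈ 22 m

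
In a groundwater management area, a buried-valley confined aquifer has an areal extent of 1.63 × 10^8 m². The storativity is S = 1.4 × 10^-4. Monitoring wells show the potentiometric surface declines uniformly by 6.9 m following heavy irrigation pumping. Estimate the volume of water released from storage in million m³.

ΔV ≈ 0.157 million m³

ΔV = S × A × Δh = 1.4 × 10^-4 × 1.63 × 10^8 m² × 6.9 m = 1.575 × 10^5 m³
ΔV = 1.575 × 10^5 m³ = 0.1575 million m³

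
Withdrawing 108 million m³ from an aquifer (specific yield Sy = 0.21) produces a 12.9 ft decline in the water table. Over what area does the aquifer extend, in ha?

Δh = 12.9 ft = 3.932 m
ΔV = 108 million m³ = 1.08 × 10^8 m³
A = ΔV / (Sy × Δh) = 1.08 × 10^8 / (0.21 × 3.932) = 1.308 × 10^8 m²
A = 1.308 × 10^8 m² = 13080 ha

A ≈ 13100 ha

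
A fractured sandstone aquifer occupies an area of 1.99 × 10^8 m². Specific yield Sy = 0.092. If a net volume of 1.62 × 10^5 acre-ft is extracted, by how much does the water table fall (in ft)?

ΔV = 1.62 × 10^5 acre-ft = 1.998 × 10^8 m³
Δh = ΔV / (Sy × A) = 1.998 × 10^8 m³ / (0.092 × 1.99 × 10^8 m²) = 10.91 m
Δh = 10.91 m = 35.81 ft

Δh ≈ 35.8 ft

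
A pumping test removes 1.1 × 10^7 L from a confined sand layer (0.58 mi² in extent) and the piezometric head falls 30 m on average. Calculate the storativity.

A = 0.58 mi² = 1.502 × 10^6 m²
ΔV = 1.1 × 10^7 L = 11000 m³
S = ΔV / (A × Δh) = 11000 m³ / (1.502 × 10^6 m² × 30 m) = 2.441 × 10^-4

S ≈ 2.4 × 10^-4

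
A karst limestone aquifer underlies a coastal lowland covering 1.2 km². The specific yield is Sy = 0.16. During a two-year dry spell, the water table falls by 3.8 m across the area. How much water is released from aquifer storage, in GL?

A = 1.2 km² = 1.2 × 10^6 m²
ΔV = Sy × A × Δh = 0.16 × 1.2 × 10^6 m² × 3.8 m = 7.296 × 10^5 m³
ΔV = 7.296 × 10^5 m³ = 0.7296 GL

ΔV ≈ 0.73 GL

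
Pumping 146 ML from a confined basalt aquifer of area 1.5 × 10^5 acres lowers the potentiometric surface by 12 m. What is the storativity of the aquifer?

S ≈ 2 × 10^-5

A = 1.5 × 10^5 acres = 6.07 × 10^8 m²
ΔV = 146 ML = 1.46 × 10^5 m³
S = ΔV / (A × Δh) = 1.46 × 10^5 m³ / (6.07 × 10^8 m² × 12 m) = 2.004 × 10^-5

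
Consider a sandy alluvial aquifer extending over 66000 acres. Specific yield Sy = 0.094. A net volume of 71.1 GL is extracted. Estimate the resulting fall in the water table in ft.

A = 66000 acres = 2.671 × 10^8 m²
ΔV = 71.1 GL = 7.11 × 10^7 m³
Δh = ΔV / (Sy × A) = 7.11 × 10^7 m³ / (0.094 × 2.671 × 10^8 m²) = 2.832 m
Δh = 2.832 m = 9.291 ft

Δh ≈ 9.29 ft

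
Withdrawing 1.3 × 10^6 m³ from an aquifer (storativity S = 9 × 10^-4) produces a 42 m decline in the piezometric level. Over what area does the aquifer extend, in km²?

A ≈ 34.4 km²

A = ΔV / (S × Δh) = 1.3 × 10^6 / (9 × 10^-4 × 42) = 3.439 × 10^7 m²
A = 3.439 × 10^7 m² = 34.39 km²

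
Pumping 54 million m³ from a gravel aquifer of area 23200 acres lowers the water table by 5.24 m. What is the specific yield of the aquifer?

A = 23200 acres = 9.389 × 10^7 m²
ΔV = 54 million m³ = 5.4 × 10^7 m³
Sy = ΔV / (A × Δh) = 5.4 × 10^7 m³ / (9.389 × 10^7 m² × 5.24 m) = 0.1098

Sy ≈ 0.11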